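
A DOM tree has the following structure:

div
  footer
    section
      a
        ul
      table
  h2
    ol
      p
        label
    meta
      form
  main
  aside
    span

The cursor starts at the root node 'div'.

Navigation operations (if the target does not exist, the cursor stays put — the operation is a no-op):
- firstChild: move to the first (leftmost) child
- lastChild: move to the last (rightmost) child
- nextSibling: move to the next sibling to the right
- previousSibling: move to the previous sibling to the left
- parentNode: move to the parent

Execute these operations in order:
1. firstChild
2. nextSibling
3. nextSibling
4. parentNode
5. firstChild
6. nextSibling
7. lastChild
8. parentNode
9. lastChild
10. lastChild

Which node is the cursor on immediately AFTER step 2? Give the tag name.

After 1 (firstChild): footer
After 2 (nextSibling): h2

Answer: h2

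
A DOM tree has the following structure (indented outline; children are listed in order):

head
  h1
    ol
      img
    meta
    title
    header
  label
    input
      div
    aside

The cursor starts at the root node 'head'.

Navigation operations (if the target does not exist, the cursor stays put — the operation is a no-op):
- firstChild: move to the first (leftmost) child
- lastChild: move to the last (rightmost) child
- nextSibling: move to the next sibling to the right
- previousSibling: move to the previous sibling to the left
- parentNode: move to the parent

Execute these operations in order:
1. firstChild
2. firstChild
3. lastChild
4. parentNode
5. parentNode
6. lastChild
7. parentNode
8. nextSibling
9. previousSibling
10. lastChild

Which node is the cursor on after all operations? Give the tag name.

Answer: header

Derivation:
After 1 (firstChild): h1
After 2 (firstChild): ol
After 3 (lastChild): img
After 4 (parentNode): ol
After 5 (parentNode): h1
After 6 (lastChild): header
After 7 (parentNode): h1
After 8 (nextSibling): label
After 9 (previousSibling): h1
After 10 (lastChild): header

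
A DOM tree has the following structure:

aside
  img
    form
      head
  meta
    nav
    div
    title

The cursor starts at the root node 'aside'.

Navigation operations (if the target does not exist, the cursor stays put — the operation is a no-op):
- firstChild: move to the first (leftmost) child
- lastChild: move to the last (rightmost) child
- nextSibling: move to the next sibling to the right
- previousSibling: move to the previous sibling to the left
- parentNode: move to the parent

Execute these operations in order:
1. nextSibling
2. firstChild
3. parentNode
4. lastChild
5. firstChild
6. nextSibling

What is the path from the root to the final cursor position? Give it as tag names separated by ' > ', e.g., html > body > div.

Answer: aside > meta > div

Derivation:
After 1 (nextSibling): aside (no-op, stayed)
After 2 (firstChild): img
After 3 (parentNode): aside
After 4 (lastChild): meta
After 5 (firstChild): nav
After 6 (nextSibling): div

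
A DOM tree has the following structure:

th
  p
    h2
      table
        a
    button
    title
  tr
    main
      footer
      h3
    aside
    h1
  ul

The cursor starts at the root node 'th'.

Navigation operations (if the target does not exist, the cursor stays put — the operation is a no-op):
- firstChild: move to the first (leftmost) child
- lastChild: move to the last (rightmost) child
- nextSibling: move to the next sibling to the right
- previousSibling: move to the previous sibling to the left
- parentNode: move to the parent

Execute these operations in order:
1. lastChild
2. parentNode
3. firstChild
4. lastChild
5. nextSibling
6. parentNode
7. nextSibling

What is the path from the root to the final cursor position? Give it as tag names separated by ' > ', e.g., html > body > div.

Answer: th > tr

Derivation:
After 1 (lastChild): ul
After 2 (parentNode): th
After 3 (firstChild): p
After 4 (lastChild): title
After 5 (nextSibling): title (no-op, stayed)
After 6 (parentNode): p
After 7 (nextSibling): tr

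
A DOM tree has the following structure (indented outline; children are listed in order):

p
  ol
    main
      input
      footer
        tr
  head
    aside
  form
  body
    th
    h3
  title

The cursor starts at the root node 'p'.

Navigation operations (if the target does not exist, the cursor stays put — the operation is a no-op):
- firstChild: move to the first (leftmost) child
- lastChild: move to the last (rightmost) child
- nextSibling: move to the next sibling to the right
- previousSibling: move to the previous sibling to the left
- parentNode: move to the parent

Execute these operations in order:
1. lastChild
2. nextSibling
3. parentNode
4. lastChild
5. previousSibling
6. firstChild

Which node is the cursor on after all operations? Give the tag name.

After 1 (lastChild): title
After 2 (nextSibling): title (no-op, stayed)
After 3 (parentNode): p
After 4 (lastChild): title
After 5 (previousSibling): body
After 6 (firstChild): th

Answer: th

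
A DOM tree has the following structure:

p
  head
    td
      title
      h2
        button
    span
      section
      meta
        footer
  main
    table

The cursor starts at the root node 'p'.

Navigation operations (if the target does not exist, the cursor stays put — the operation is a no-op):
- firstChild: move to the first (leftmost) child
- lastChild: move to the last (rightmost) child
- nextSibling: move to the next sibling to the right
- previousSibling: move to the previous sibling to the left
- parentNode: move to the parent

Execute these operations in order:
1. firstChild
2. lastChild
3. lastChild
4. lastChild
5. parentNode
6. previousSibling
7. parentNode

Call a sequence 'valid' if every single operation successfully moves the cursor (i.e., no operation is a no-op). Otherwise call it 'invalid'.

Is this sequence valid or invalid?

After 1 (firstChild): head
After 2 (lastChild): span
After 3 (lastChild): meta
After 4 (lastChild): footer
After 5 (parentNode): meta
After 6 (previousSibling): section
After 7 (parentNode): span

Answer: valid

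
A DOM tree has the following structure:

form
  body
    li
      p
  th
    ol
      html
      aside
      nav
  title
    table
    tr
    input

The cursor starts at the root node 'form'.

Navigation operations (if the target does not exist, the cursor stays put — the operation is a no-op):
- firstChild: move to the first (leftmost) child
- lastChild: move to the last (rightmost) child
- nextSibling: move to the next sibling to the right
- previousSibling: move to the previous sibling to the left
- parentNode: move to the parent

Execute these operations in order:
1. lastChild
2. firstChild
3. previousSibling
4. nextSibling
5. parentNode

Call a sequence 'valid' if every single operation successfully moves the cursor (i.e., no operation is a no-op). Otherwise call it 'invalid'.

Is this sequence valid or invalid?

After 1 (lastChild): title
After 2 (firstChild): table
After 3 (previousSibling): table (no-op, stayed)
After 4 (nextSibling): tr
After 5 (parentNode): title

Answer: invalid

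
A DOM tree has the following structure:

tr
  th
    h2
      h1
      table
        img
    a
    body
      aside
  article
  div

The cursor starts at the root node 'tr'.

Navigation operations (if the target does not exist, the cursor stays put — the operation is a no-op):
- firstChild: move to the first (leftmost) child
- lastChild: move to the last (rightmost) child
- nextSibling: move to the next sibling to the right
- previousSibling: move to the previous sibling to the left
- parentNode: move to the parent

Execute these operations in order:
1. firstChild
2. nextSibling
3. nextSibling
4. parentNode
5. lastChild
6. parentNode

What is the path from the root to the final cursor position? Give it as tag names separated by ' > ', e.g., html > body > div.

Answer: tr

Derivation:
After 1 (firstChild): th
After 2 (nextSibling): article
After 3 (nextSibling): div
After 4 (parentNode): tr
After 5 (lastChild): div
After 6 (parentNode): tr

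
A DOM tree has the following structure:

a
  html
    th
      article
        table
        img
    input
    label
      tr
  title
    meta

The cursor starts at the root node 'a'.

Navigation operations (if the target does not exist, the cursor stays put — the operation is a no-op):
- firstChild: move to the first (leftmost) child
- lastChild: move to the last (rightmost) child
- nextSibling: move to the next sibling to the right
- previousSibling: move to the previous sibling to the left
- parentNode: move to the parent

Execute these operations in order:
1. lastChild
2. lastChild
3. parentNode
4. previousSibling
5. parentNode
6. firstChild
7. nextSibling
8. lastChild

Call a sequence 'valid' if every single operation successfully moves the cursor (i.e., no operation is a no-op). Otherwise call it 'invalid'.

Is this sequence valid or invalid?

Answer: valid

Derivation:
After 1 (lastChild): title
After 2 (lastChild): meta
After 3 (parentNode): title
After 4 (previousSibling): html
After 5 (parentNode): a
After 6 (firstChild): html
After 7 (nextSibling): title
After 8 (lastChild): meta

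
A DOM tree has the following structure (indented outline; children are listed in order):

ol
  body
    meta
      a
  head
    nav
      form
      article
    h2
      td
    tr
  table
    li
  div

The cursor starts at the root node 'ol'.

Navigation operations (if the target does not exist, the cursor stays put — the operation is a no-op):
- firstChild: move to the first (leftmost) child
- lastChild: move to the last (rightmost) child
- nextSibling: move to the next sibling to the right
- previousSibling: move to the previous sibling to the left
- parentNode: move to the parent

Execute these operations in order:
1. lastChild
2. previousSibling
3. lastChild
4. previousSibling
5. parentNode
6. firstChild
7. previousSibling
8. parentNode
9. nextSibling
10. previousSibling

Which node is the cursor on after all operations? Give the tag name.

Answer: table

Derivation:
After 1 (lastChild): div
After 2 (previousSibling): table
After 3 (lastChild): li
After 4 (previousSibling): li (no-op, stayed)
After 5 (parentNode): table
After 6 (firstChild): li
After 7 (previousSibling): li (no-op, stayed)
After 8 (parentNode): table
After 9 (nextSibling): div
After 10 (previousSibling): table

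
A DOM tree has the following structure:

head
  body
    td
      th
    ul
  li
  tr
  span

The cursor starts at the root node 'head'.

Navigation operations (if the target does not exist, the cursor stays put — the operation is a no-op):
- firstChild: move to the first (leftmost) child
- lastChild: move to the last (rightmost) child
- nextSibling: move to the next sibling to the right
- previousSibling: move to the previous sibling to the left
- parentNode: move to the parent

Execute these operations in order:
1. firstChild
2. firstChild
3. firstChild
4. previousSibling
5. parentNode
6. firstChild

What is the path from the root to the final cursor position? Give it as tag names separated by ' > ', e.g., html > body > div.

Answer: head > body > td > th

Derivation:
After 1 (firstChild): body
After 2 (firstChild): td
After 3 (firstChild): th
After 4 (previousSibling): th (no-op, stayed)
After 5 (parentNode): td
After 6 (firstChild): th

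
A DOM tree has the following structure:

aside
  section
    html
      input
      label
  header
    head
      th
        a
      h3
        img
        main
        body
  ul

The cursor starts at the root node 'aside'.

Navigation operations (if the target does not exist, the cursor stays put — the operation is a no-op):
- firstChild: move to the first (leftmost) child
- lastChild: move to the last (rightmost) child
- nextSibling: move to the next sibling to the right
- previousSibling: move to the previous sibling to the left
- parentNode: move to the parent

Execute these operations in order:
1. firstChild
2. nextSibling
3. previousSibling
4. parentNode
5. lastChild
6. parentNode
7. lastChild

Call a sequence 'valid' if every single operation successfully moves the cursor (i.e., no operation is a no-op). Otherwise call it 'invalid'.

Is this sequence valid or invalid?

Answer: valid

Derivation:
After 1 (firstChild): section
After 2 (nextSibling): header
After 3 (previousSibling): section
After 4 (parentNode): aside
After 5 (lastChild): ul
After 6 (parentNode): aside
After 7 (lastChild): ul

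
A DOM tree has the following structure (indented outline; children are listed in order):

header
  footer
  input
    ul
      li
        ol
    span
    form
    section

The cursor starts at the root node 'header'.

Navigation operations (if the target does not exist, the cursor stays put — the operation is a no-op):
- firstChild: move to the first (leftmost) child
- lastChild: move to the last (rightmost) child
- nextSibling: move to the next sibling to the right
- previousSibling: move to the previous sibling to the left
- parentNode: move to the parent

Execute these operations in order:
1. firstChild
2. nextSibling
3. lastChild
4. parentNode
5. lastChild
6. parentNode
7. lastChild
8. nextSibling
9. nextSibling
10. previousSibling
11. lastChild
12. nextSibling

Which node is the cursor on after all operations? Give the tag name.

Answer: section

Derivation:
After 1 (firstChild): footer
After 2 (nextSibling): input
After 3 (lastChild): section
After 4 (parentNode): input
After 5 (lastChild): section
After 6 (parentNode): input
After 7 (lastChild): section
After 8 (nextSibling): section (no-op, stayed)
After 9 (nextSibling): section (no-op, stayed)
After 10 (previousSibling): form
After 11 (lastChild): form (no-op, stayed)
After 12 (nextSibling): section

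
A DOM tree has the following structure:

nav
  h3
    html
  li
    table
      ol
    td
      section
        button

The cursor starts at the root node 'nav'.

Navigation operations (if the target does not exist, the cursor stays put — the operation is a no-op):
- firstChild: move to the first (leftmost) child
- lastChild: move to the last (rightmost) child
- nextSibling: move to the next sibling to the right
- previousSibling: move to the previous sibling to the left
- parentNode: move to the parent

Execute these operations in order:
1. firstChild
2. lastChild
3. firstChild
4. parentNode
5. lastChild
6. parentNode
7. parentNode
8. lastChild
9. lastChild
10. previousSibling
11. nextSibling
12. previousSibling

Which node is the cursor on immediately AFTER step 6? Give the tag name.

After 1 (firstChild): h3
After 2 (lastChild): html
After 3 (firstChild): html (no-op, stayed)
After 4 (parentNode): h3
After 5 (lastChild): html
After 6 (parentNode): h3

Answer: h3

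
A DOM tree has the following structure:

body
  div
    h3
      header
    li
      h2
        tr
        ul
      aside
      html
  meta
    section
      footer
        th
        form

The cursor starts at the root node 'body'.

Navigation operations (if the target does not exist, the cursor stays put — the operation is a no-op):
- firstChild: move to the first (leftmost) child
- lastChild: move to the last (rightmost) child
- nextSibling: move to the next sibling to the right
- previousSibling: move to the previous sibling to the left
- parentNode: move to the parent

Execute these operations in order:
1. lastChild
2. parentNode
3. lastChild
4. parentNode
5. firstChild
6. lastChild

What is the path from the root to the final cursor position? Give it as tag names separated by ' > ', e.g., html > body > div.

After 1 (lastChild): meta
After 2 (parentNode): body
After 3 (lastChild): meta
After 4 (parentNode): body
After 5 (firstChild): div
After 6 (lastChild): li

Answer: body > div > li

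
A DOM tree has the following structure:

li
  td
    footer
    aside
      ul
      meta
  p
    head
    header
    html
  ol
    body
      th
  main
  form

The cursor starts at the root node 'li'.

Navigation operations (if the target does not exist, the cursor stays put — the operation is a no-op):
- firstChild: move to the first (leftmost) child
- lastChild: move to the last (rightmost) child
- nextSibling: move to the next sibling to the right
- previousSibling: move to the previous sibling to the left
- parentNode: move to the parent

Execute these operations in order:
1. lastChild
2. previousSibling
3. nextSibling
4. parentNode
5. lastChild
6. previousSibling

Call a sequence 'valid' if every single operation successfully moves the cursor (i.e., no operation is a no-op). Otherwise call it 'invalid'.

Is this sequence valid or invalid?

Answer: valid

Derivation:
After 1 (lastChild): form
After 2 (previousSibling): main
After 3 (nextSibling): form
After 4 (parentNode): li
After 5 (lastChild): form
After 6 (previousSibling): main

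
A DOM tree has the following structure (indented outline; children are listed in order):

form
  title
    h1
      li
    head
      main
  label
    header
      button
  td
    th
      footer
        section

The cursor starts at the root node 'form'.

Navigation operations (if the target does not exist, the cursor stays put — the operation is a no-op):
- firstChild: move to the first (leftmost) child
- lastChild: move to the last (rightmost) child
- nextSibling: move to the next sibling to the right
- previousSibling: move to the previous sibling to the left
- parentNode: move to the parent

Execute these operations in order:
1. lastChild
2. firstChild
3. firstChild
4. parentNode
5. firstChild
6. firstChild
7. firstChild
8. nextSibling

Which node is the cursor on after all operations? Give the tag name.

Answer: section

Derivation:
After 1 (lastChild): td
After 2 (firstChild): th
After 3 (firstChild): footer
After 4 (parentNode): th
After 5 (firstChild): footer
After 6 (firstChild): section
After 7 (firstChild): section (no-op, stayed)
After 8 (nextSibling): section (no-op, stayed)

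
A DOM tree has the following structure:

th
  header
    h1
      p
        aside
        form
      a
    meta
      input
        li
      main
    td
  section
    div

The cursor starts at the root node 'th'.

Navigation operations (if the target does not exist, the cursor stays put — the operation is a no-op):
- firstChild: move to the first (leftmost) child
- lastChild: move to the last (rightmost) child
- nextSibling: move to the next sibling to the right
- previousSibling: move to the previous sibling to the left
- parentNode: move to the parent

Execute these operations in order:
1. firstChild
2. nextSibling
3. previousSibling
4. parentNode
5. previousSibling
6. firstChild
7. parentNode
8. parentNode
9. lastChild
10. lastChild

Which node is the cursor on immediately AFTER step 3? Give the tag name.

Answer: header

Derivation:
After 1 (firstChild): header
After 2 (nextSibling): section
After 3 (previousSibling): header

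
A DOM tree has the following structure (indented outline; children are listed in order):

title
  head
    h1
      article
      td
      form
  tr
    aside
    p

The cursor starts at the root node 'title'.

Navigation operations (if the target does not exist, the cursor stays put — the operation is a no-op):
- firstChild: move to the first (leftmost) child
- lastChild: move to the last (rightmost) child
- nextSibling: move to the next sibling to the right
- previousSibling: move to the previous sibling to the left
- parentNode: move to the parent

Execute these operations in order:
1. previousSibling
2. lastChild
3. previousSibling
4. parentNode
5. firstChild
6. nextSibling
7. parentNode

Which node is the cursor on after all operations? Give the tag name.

Answer: title

Derivation:
After 1 (previousSibling): title (no-op, stayed)
After 2 (lastChild): tr
After 3 (previousSibling): head
After 4 (parentNode): title
After 5 (firstChild): head
After 6 (nextSibling): tr
After 7 (parentNode): title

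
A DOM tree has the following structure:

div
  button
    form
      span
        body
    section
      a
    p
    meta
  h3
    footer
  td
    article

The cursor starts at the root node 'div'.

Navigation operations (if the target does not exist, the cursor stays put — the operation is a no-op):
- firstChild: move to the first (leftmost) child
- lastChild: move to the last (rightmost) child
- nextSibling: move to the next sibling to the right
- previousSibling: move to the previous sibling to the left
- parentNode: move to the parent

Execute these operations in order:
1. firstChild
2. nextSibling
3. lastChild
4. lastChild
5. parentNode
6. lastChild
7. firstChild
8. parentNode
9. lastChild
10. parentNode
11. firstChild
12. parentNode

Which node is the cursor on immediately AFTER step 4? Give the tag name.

Answer: footer

Derivation:
After 1 (firstChild): button
After 2 (nextSibling): h3
After 3 (lastChild): footer
After 4 (lastChild): footer (no-op, stayed)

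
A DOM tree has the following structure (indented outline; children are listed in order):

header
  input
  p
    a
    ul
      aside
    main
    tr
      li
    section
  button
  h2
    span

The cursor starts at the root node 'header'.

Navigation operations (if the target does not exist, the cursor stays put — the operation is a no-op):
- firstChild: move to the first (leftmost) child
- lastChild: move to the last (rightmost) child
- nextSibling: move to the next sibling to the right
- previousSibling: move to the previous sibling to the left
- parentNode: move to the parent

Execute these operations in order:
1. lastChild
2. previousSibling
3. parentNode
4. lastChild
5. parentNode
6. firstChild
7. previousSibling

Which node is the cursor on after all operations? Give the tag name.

After 1 (lastChild): h2
After 2 (previousSibling): button
After 3 (parentNode): header
After 4 (lastChild): h2
After 5 (parentNode): header
After 6 (firstChild): input
After 7 (previousSibling): input (no-op, stayed)

Answer: input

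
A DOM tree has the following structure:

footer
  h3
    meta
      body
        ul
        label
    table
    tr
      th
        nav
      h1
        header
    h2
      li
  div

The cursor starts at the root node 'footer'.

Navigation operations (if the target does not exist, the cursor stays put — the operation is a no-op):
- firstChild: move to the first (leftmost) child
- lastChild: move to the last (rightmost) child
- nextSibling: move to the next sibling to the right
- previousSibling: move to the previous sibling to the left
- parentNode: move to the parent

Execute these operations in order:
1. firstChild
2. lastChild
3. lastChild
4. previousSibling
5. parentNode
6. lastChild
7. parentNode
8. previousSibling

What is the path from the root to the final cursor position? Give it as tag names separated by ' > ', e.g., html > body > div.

Answer: footer > h3 > tr

Derivation:
After 1 (firstChild): h3
After 2 (lastChild): h2
After 3 (lastChild): li
After 4 (previousSibling): li (no-op, stayed)
After 5 (parentNode): h2
After 6 (lastChild): li
After 7 (parentNode): h2
After 8 (previousSibling): tr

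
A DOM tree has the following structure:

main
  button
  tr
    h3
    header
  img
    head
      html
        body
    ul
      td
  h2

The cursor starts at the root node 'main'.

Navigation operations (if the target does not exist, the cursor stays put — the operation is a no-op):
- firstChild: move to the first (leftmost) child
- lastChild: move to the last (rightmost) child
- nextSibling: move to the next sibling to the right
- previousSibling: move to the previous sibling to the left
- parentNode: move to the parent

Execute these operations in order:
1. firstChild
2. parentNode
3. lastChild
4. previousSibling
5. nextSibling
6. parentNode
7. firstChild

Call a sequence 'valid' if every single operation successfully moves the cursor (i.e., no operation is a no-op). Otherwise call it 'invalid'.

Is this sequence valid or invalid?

After 1 (firstChild): button
After 2 (parentNode): main
After 3 (lastChild): h2
After 4 (previousSibling): img
After 5 (nextSibling): h2
After 6 (parentNode): main
After 7 (firstChild): button

Answer: valid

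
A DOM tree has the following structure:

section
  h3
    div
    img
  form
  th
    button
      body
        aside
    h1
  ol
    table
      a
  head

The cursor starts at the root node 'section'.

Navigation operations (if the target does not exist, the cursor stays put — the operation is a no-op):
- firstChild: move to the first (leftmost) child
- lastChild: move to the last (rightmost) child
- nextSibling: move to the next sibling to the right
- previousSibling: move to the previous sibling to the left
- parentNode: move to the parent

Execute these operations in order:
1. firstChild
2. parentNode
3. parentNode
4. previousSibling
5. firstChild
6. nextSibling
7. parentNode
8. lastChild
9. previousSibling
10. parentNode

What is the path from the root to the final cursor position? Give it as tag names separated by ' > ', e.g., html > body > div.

Answer: section

Derivation:
After 1 (firstChild): h3
After 2 (parentNode): section
After 3 (parentNode): section (no-op, stayed)
After 4 (previousSibling): section (no-op, stayed)
After 5 (firstChild): h3
After 6 (nextSibling): form
After 7 (parentNode): section
After 8 (lastChild): head
After 9 (previousSibling): ol
After 10 (parentNode): section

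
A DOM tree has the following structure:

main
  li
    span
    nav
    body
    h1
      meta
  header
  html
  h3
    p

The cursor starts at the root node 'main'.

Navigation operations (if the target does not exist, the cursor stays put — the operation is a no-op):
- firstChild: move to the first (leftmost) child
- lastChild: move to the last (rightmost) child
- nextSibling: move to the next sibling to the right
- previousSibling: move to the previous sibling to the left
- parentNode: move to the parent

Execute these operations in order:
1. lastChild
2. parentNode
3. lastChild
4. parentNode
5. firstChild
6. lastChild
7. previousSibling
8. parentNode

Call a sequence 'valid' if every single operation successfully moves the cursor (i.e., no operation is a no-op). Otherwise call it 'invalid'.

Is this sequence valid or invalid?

After 1 (lastChild): h3
After 2 (parentNode): main
After 3 (lastChild): h3
After 4 (parentNode): main
After 5 (firstChild): li
After 6 (lastChild): h1
After 7 (previousSibling): body
After 8 (parentNode): li

Answer: valid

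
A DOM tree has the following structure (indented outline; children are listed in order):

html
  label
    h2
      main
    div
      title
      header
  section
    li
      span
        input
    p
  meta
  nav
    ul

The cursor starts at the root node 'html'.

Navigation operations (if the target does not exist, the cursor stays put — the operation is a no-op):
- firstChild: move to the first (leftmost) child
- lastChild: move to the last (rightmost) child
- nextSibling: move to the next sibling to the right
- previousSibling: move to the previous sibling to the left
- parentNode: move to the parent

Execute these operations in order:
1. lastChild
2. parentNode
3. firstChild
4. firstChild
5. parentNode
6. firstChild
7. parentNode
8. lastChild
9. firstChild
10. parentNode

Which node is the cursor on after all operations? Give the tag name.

After 1 (lastChild): nav
After 2 (parentNode): html
After 3 (firstChild): label
After 4 (firstChild): h2
After 5 (parentNode): label
After 6 (firstChild): h2
After 7 (parentNode): label
After 8 (lastChild): div
After 9 (firstChild): title
After 10 (parentNode): div

Answer: div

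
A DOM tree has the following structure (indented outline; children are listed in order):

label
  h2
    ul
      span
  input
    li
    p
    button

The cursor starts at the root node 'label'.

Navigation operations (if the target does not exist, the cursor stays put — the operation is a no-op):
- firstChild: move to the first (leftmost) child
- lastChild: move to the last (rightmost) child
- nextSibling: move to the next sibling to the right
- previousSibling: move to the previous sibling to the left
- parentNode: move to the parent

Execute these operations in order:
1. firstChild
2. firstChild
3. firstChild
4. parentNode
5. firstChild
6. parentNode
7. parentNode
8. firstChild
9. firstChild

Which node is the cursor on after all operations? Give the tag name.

Answer: span

Derivation:
After 1 (firstChild): h2
After 2 (firstChild): ul
After 3 (firstChild): span
After 4 (parentNode): ul
After 5 (firstChild): span
After 6 (parentNode): ul
After 7 (parentNode): h2
After 8 (firstChild): ul
After 9 (firstChild): span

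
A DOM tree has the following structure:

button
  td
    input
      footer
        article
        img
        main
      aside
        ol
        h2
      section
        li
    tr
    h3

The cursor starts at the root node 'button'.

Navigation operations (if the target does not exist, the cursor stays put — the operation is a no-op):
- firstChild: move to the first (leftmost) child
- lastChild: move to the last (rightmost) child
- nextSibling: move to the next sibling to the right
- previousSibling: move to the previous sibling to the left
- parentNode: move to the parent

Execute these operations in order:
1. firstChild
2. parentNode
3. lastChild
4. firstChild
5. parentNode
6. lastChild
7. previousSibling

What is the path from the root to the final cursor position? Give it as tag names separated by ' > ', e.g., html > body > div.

Answer: button > td > tr

Derivation:
After 1 (firstChild): td
After 2 (parentNode): button
After 3 (lastChild): td
After 4 (firstChild): input
After 5 (parentNode): td
After 6 (lastChild): h3
After 7 (previousSibling): tr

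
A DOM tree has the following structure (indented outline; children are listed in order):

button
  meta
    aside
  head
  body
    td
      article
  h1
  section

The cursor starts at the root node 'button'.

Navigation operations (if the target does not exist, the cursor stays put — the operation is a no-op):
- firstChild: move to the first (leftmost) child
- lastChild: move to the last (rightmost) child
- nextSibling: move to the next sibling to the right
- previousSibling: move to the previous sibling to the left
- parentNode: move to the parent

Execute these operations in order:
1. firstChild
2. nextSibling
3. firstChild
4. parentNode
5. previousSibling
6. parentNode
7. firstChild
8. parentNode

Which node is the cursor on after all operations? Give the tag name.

Answer: button

Derivation:
After 1 (firstChild): meta
After 2 (nextSibling): head
After 3 (firstChild): head (no-op, stayed)
After 4 (parentNode): button
After 5 (previousSibling): button (no-op, stayed)
After 6 (parentNode): button (no-op, stayed)
After 7 (firstChild): meta
After 8 (parentNode): button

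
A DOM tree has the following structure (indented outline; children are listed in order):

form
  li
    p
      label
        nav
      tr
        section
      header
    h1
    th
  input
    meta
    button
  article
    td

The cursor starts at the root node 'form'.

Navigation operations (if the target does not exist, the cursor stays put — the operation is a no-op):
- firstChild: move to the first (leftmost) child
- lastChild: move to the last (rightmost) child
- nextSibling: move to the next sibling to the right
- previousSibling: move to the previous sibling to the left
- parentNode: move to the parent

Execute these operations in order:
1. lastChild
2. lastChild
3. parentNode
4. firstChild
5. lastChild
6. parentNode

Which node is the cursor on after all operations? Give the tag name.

Answer: article

Derivation:
After 1 (lastChild): article
After 2 (lastChild): td
After 3 (parentNode): article
After 4 (firstChild): td
After 5 (lastChild): td (no-op, stayed)
After 6 (parentNode): article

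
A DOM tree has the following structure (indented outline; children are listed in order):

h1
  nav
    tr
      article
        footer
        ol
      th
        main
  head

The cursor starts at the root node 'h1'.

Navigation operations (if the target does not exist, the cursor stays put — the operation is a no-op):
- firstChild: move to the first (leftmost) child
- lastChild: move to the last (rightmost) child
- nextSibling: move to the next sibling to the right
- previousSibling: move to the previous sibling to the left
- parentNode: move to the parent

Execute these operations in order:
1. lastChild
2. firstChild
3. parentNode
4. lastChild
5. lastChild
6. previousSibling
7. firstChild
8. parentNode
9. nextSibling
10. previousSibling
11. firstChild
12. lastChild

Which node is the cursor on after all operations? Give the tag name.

Answer: th

Derivation:
After 1 (lastChild): head
After 2 (firstChild): head (no-op, stayed)
After 3 (parentNode): h1
After 4 (lastChild): head
After 5 (lastChild): head (no-op, stayed)
After 6 (previousSibling): nav
After 7 (firstChild): tr
After 8 (parentNode): nav
After 9 (nextSibling): head
After 10 (previousSibling): nav
After 11 (firstChild): tr
After 12 (lastChild): th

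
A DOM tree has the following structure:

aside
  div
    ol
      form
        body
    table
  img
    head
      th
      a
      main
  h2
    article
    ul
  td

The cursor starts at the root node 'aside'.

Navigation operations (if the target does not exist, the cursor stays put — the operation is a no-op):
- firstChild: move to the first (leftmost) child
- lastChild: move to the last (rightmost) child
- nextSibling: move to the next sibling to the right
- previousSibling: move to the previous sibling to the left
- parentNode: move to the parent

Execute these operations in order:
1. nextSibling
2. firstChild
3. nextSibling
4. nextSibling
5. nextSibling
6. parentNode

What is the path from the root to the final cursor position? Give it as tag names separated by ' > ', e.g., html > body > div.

After 1 (nextSibling): aside (no-op, stayed)
After 2 (firstChild): div
After 3 (nextSibling): img
After 4 (nextSibling): h2
After 5 (nextSibling): td
After 6 (parentNode): aside

Answer: aside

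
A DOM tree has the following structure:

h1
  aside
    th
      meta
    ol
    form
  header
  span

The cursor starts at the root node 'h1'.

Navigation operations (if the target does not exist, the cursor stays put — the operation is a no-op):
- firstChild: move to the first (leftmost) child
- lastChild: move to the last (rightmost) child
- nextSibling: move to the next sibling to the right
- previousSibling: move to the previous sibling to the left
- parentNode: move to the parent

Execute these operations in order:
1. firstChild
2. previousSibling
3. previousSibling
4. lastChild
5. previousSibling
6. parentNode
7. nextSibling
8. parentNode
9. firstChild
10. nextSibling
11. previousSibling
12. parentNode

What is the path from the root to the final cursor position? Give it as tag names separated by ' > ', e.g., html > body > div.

After 1 (firstChild): aside
After 2 (previousSibling): aside (no-op, stayed)
After 3 (previousSibling): aside (no-op, stayed)
After 4 (lastChild): form
After 5 (previousSibling): ol
After 6 (parentNode): aside
After 7 (nextSibling): header
After 8 (parentNode): h1
After 9 (firstChild): aside
After 10 (nextSibling): header
After 11 (previousSibling): aside
After 12 (parentNode): h1

Answer: h1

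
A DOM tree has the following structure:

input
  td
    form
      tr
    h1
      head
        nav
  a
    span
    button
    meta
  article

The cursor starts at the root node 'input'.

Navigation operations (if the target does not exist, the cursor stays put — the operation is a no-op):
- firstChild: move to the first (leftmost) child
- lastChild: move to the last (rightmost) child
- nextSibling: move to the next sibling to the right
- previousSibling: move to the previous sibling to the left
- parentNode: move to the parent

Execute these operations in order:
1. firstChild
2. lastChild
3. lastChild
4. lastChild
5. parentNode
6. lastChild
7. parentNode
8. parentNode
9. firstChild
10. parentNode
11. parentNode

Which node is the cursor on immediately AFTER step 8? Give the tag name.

After 1 (firstChild): td
After 2 (lastChild): h1
After 3 (lastChild): head
After 4 (lastChild): nav
After 5 (parentNode): head
After 6 (lastChild): nav
After 7 (parentNode): head
After 8 (parentNode): h1

Answer: h1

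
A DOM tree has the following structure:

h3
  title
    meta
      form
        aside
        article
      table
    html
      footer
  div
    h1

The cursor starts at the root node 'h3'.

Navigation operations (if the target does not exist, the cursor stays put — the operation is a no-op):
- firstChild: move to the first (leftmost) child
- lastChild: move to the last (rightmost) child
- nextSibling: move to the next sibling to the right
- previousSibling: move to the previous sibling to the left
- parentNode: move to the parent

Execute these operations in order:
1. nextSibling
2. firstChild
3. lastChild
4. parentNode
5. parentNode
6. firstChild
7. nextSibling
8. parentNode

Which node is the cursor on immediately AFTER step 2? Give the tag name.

After 1 (nextSibling): h3 (no-op, stayed)
After 2 (firstChild): title

Answer: title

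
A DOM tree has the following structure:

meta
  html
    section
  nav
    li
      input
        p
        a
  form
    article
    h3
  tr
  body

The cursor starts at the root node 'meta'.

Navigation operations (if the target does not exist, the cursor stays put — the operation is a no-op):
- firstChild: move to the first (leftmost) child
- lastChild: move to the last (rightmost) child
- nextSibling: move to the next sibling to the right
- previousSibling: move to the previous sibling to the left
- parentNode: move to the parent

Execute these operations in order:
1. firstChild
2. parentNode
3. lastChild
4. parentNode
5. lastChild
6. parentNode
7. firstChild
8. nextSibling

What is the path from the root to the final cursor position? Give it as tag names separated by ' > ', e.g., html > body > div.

Answer: meta > nav

Derivation:
After 1 (firstChild): html
After 2 (parentNode): meta
After 3 (lastChild): body
After 4 (parentNode): meta
After 5 (lastChild): body
After 6 (parentNode): meta
After 7 (firstChild): html
After 8 (nextSibling): nav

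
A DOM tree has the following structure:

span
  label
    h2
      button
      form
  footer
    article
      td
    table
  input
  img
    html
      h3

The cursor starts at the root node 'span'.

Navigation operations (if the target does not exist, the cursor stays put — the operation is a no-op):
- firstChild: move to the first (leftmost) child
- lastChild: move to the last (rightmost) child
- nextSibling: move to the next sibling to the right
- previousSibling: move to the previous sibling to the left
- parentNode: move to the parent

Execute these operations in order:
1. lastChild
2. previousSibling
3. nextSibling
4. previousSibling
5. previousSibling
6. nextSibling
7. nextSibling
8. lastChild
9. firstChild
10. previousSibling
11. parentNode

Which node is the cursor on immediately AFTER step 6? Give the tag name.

Answer: input

Derivation:
After 1 (lastChild): img
After 2 (previousSibling): input
After 3 (nextSibling): img
After 4 (previousSibling): input
After 5 (previousSibling): footer
After 6 (nextSibling): input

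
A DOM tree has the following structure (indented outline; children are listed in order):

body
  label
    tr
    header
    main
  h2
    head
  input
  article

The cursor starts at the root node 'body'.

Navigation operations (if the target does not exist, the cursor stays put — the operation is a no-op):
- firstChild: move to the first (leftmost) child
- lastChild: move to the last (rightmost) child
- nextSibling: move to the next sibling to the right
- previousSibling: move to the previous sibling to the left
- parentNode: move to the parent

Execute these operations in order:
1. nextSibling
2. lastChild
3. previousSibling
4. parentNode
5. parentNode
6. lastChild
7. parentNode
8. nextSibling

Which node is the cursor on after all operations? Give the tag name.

After 1 (nextSibling): body (no-op, stayed)
After 2 (lastChild): article
After 3 (previousSibling): input
After 4 (parentNode): body
After 5 (parentNode): body (no-op, stayed)
After 6 (lastChild): article
After 7 (parentNode): body
After 8 (nextSibling): body (no-op, stayed)

Answer: body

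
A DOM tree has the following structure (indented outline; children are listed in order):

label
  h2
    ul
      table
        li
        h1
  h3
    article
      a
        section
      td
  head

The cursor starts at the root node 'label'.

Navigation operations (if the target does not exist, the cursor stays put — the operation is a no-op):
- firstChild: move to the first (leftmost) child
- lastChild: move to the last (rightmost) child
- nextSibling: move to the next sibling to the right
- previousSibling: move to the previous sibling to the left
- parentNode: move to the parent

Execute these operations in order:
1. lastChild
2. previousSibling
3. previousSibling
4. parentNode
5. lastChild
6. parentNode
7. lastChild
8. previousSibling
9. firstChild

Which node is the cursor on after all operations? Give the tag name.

Answer: article

Derivation:
After 1 (lastChild): head
After 2 (previousSibling): h3
After 3 (previousSibling): h2
After 4 (parentNode): label
After 5 (lastChild): head
After 6 (parentNode): label
After 7 (lastChild): head
After 8 (previousSibling): h3
After 9 (firstChild): article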